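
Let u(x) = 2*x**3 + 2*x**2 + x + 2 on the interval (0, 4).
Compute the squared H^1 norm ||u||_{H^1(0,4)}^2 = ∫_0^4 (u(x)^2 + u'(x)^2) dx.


||u||_{H^1}^2 = 3000916/105

The H^1 norm (squared) on an interval (0, L) is
  ||u||_{H^1}^2 = ∫_0^L u(x)^2 dx + ∫_0^L u'(x)^2 dx.
Compute u'(x) = 6*x**2 + 4*x + 1.
Then u(x)^2 = 4*x**6 + 8*x**5 + 8*x**4 + 12*x**3 + 9*x**2 + 4*x + 4 and u'(x)^2 = 36*x**4 + 48*x**3 + 28*x**2 + 8*x + 1.
Integrate each monomial from 0 to 4 using ∫_0^4 c·x^n dx = c·4^(n+1)/(n+1):
  ∫_0^4 u(x)^2 dx = ∫_0^4 (4*x^6 + 8*x^5 + 8*x^4 + 12*x^3 + 9*x^2 + 4*x + 4) dx. Term by term:
    ∫_0^4 4*x^6 dx = 65536/7;  ∫_0^4 8*x^5 dx = 16384/3;  ∫_0^4 8*x^4 dx = 8192/5;
    ∫_0^4 12*x^3 dx = 768;  ∫_0^4 9*x^2 dx = 192;  ∫_0^4 4*x dx = 32;
    ∫_0^4 4 dx = 16.
  Sum: 65536/7 + 16384/3 + 8192/5 + 768 + 192 + 32 + 16 = 1834352/105.
  ∫_0^4 u'(x)^2 dx = ∫_0^4 (36*x^4 + 48*x^3 + 28*x^2 + 8*x + 1) dx. Term by term:
    ∫_0^4 36*x^4 dx = 36864/5;  ∫_0^4 48*x^3 dx = 3072;  ∫_0^4 28*x^2 dx = 1792/3;
    ∫_0^4 8*x dx = 64;  ∫_0^4 1 dx = 4.
  Sum: 36864/5 + 3072 + 1792/3 + 64 + 4 = 166652/15.
Adding: ||u||_{H^1}^2 = 1834352/105 + 166652/15 = 3000916/105.


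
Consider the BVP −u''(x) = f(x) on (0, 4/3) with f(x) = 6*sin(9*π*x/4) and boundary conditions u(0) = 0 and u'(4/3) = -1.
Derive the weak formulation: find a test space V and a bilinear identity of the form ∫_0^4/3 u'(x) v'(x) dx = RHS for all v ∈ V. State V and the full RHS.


V = {v ∈ H^1(0, 4/3) : v(0) = 0} (test functions vanish at x = 0 where u is specified); weak form: ∫_0^4/3 u'v' dx = ∫_0^4/3 (6*sin(9*π*x/4)) v dx − v(4/3) for all v ∈ V.

Multiply both sides by a test function v and integrate from 0 to 4/3:
  ∫_0^4/3 −u''(x) v(x) dx = ∫_0^4/3 f(x) v(x) dx.
Integrate the LHS by parts once:
  ∫_0^4/3 −u'' v dx = −[u'(x) v(x)]_0^4/3 + ∫_0^4/3 u'(x) v'(x) dx.
Thus ∫_0^4/3 u'(x) v'(x) dx = ∫_0^4/3 f(x) v(x) dx + [u'(x) v(x)]_0^4/3.
Choose V so that boundary terms are either known or forced to vanish.
Mixed BC: u(0) = 0 (Dirichlet) and u'(4/3) = -1 (Neumann). Define V = {v ∈ H^1(0, 4/3) : v(0) = 0}. Then [u' v]_0^4/3 = u'(4/3)·v(4/3) − u'(0)·0 = − v(4/3).
Weak formulation: find u (satisfying any essential BC) such that ∫_0^4/3 u'(x) v'(x) dx = ∫_0^4/3 f v dx − v(4/3) for all v ∈ V (Dirichlet at 0 absorbed into V; Neumann datum at x = 4/3 contributes the boundary term).
Substituting f(x) = 6*sin(9*π*x/4), the right-hand side is ∫_0^4/3 (6*sin(9*π*x/4)) v dx − v(4/3).


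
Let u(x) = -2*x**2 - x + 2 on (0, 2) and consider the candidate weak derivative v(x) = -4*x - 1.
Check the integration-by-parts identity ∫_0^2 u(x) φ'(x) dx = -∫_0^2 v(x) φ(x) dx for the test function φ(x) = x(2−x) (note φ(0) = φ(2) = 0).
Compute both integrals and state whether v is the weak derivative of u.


LHS = 20/3, RHS = 20/3. Yes, v = u' weakly.

u(x) = -2*x**2 - x + 2, classical derivative u'(x) = -4*x - 1.
φ(x) = x(2−x), so φ'(x) = 2 - 2*x.
Note φ(0) = φ(2) = 0, so the boundary term u·φ vanishes.
LHS = ∫_0^2 u(x) φ'(x) dx = ∫_0^2 (4*x^3 - 2*x^2 - 6*x + 4) dx. Term by term:
  ∫_0^2 4*x^3 dx = 16;  ∫_0^2 -2*x^2 dx = -16/3;  ∫_0^2 -6*x dx = -12;
  ∫_0^2 4 dx = 8.
Sum: 16 − 16/3 − 12 + 8 = 20/3.
So LHS = 20/3.
∫_0^2 v(x) φ(x) dx = ∫_0^2 (4*x^3 - 7*x^2 - 2*x) dx. Term by term:
  ∫_0^2 4*x^3 dx = 16;  ∫_0^2 -7*x^2 dx = -56/3;  ∫_0^2 -2*x dx = -4.
Sum: 16 − 56/3 − 4 = -20/3.
So RHS = -∫_0^2 v(x) φ(x) dx = 20/3.
LHS = RHS, so the identity holds for this test φ.
Moreover u is smooth here and v(x) = u'(x) = -4*x - 1 pointwise, so the identity holds for every test function. Hence v is the weak derivative of u.


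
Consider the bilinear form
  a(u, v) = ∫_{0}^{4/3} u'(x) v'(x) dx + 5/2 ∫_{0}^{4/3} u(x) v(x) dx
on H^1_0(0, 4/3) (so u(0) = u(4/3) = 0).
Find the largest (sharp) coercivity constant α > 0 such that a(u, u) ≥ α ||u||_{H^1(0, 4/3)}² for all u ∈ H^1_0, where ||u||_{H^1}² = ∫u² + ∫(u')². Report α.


α = 1

Coercivity of a(·,·) on H^1_0(0, 4/3) means a(u, u) ≥ α ||u||_{H^1}² for every u ∈ H^1_0.
The interval has length L = 4/3, and Poincaré/coercivity depend only on L. Here a(u, u) = ∫(u')² + (5/2)·∫u².
Here c = 5/2 ≥ 1, so a(u,u) = ∫(u')² + c∫u² ≥ ∫(u')² + ∫u² = ||u||_{H^1}², i.e. α = 1 works. No larger α is possible: a(u,u) ≥ α||u||_{H^1}² means (1−α)∫(u')² ≥ (α−c)∫u², and for the modes u_n = sin(nπ(x−x₀)/L) (x₀ the left endpoint) one has ∫u_n²/∫(u_n')² = (L/(nπ))² → 0, so a(u_n,u_n)/||u_n||_{H^1}² → 1. Hence the optimal constant is α = 1.
Therefore α = 1.


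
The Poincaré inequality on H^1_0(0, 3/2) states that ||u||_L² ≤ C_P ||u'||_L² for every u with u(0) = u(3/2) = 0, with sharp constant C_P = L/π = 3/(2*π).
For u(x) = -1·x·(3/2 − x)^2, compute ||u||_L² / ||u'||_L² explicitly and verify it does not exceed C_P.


||u||_L² / ||u'||_L² = 3*sqrt(14)/28 < C_P = 3/(2*π).

u(x) = -1·x·(3/2 − x)^2, so u'(x) = -3*x^2 + 6*x - 9/4.
u(x) = -1·x·(3/2 − x)^2 vanishes at x = 0 and x = 3/2, so u ∈ H^1_0(0, 3/2). Differentiate via the product rule and integrate the resulting polynomials term by term.
  ∫_0^3/2 u² dx = ∫_0^3/2 (x^6 - 6*x^5 + 27*x^4/2 - 27*x^3/2 + 81*x^2/16) dx. Term by term:
    ∫_0^3/2 x^6 dx = 2187/896;  ∫_0^3/2 -6*x^5 dx = -729/64;  ∫_0^3/2 27*x^4/2 dx = 6561/320;
    ∫_0^3/2 -27*x^3/2 dx = -2187/128;  ∫_0^3/2 81*x^2/16 dx = 729/128.
  Sum: 2187/896 − 729/64 + 6561/320 − 2187/128 + 729/128 = 729/4480.
  ∫_0^3/2 (u')² dx = ∫_0^3/2 (9*x^4 - 36*x^3 + 99*x^2/2 - 27*x + 81/16) dx. Term by term:
    ∫_0^3/2 9*x^4 dx = 2187/160;  ∫_0^3/2 -36*x^3 dx = -729/16;  ∫_0^3/2 99*x^2/2 dx = 891/16;
    ∫_0^3/2 -27*x dx = -243/8;  ∫_0^3/2 81/16 dx = 243/32.
  Sum: 2187/160 − 729/16 + 891/16 − 243/8 + 243/32 = 81/80.
∫_0^3/2 u² dx = 729/4480, so ||u||_L² = 27*sqrt(70)/560.
∫_0^3/2 (u')² dx = 81/80, so ||u'||_L² = 9*sqrt(5)/20.
Ratio ||u||_L² / ||u'||_L² = 3*sqrt(14)/28.
Sharp Poincaré constant on H^1_0(0, 3/2) is C_P = L/π = 3/(2*π), achieved by sin(2*π/3·x).
A polynomial bump cannot attain the sharp Poincaré constant (only the first sine eigenfunction does), so the ratio is strictly less than C_P, consistent with ||u||_L² ≤ C_P ||u'||_L².


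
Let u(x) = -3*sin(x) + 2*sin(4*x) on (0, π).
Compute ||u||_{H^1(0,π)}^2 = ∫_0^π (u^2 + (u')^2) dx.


||u||_{H^1(0,π)}^2 = 43*π

u'(x) = -3*cos(x) + 8*cos(4*x).
Expand u² and (u')² and integrate term by term on (0, π), using: for integers n ≥ 1, ∫_0^π sin²(nx) dx = ∫_0^π cos²(nx) dx = π/2; for n ≠ n', ∫_0^π sin(nx)sin(n'x) dx = ∫_0^π cos(nx)cos(n'x) dx = 0; and by product-to-sum, ∫_0^π sin(nx)cos(n'x) dx = ½∫_0^π [sin((n+n')x) + sin((n−n')x)] dx, which is 0 when n+n' is even and 2n/(n²−n'²) when n+n' is odd (it need not vanish on (0, π)).
  u² squared terms: (-3)²·∫sin(x)² dx = 9·π/2 = 9*π/2;  (2)²·∫sin(4x)² dx = 4·π/2 = 2*π.
  u² cross terms: 2·(-3)·(2)·∫sin(x)·sin(4x) dx = -12·(0) = 0.
  So ∫_0^π u² dx = 9*π/2 + 2*π + 0 = 13*π/2.
  (u')² squared terms: (-3)²·∫cos(x)² dx = 9·π/2 = 9*π/2;  (8)²·∫cos(4x)² dx = 64·π/2 = 32*π.
  (u')² cross terms: 2·(-3)·(8)·∫cos(x)·cos(4x) dx = -48·(0) = 0.
  So ∫_0^π (u')² dx = 9*π/2 + 32*π + 0 = 73*π/2.
||u||_{H^1}^2 = (13*π/2) + (73*π/2) = 43*π.


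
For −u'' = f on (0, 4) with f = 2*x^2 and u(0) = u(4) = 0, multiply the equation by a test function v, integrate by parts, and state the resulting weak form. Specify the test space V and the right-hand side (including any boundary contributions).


V = H^1_0(0, 4) (so v(0) = v(4) = 0); weak form: ∫_0^4 u'v' dx = ∫_0^4 (2*x^2) v dx for all v ∈ V.

Multiply both sides by a test function v and integrate from 0 to 4:
  ∫_0^4 −u''(x) v(x) dx = ∫_0^4 f(x) v(x) dx.
Integrate the LHS by parts once:
  ∫_0^4 −u'' v dx = −[u'(x) v(x)]_0^4 + ∫_0^4 u'(x) v'(x) dx.
Thus ∫_0^4 u'(x) v'(x) dx = ∫_0^4 f(x) v(x) dx + [u'(x) v(x)]_0^4.
Choose V so that boundary terms are either known or forced to vanish.
u is Dirichlet: u(0) = u(4) = 0. Let V = H^1_0(0, 4); then v(0) = v(4) = 0, and [u' v]_0^4 = 0.
Weak formulation: find u (satisfying any essential BC) such that ∫_0^4 u'(x) v'(x) dx = ∫_0^4 f v dx for all v ∈ V.
Substituting f(x) = 2*x^2, the right-hand side is ∫_0^4 (2*x^2) v dx.


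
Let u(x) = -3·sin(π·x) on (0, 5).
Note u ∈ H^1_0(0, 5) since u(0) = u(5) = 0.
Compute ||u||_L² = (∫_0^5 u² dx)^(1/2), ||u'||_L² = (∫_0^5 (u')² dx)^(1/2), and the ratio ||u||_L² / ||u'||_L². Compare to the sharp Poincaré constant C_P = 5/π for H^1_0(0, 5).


||u||_L² / ||u'||_L² = 1/π < C_P = 5/π.

u(x) = -3·sin(π·x), so u'(x) = -3*π*cos(π*x).
Writing u(x) = A·sin(kπx/L) with A = -3 and k = 5, use ∫_0^L sin²(kπx/L) dx = L/2 and ∫_0^L cos²(kπx/L) dx = L/2.
u² = 9·sin²(π·x) and (u')² = 9*π^2·cos²(π·x), and each of sin², cos² integrates to L/2 = 5/2 over (0, 5).
∫_0^5 u² dx = 45/2, so ||u||_L² = 3*sqrt(10)/2.
∫_0^5 (u')² dx = 45*π^2/2, so ||u'||_L² = 3*sqrt(10)*π/2.
Ratio ||u||_L² / ||u'||_L² = 1/π.
Sharp Poincaré constant on H^1_0(0, 5) is C_P = L/π = 5/π, achieved by sin(π/5·x).
This is the k = 5 harmonic; the ratio L/(kπ) is strictly less than C_P = L/π, consistent with the sharp inequality ||u||_L² ≤ C_P ||u'||_L².


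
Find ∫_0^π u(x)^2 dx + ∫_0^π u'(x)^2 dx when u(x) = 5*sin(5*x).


||u||_{H^1(0,π)}^2 = 325*π

u'(x) = 25*cos(5*x).
Expand u² and (u')² and integrate term by term on (0, π), using: for integers n ≥ 1, ∫_0^π sin²(nx) dx = ∫_0^π cos²(nx) dx = π/2; for n ≠ n', ∫_0^π sin(nx)sin(n'x) dx = ∫_0^π cos(nx)cos(n'x) dx = 0; and by product-to-sum, ∫_0^π sin(nx)cos(n'x) dx = ½∫_0^π [sin((n+n')x) + sin((n−n')x)] dx, which is 0 when n+n' is even and 2n/(n²−n'²) when n+n' is odd (it need not vanish on (0, π)).
  u² squared terms: (5)²·∫sin(5x)² dx = 25·π/2 = 25*π/2.
  So ∫_0^π u² dx = 25*π/2.
  (u')² squared terms: (25)²·∫cos(5x)² dx = 625·π/2 = 625*π/2.
  So ∫_0^π (u')² dx = 625*π/2.
||u||_{H^1}^2 = (25*π/2) + (625*π/2) = 325*π.


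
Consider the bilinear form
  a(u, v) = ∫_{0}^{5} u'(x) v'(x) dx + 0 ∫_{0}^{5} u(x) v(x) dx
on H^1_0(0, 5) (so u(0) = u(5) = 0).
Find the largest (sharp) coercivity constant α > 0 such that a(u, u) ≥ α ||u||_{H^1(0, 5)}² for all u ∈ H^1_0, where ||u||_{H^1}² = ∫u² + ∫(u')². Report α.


α = π^2/(π^2 + 25)

Coercivity of a(·,·) on H^1_0(0, 5) means a(u, u) ≥ α ||u||_{H^1}² for every u ∈ H^1_0.
The interval has length L = 5, and Poincaré/coercivity depend only on L. Here a(u, u) = ∫(u')² + (0)·∫u².
Here c = 0, so a(u,u) = ∫(u')² alone. The condition a(u,u) ≥ α||u||_{H^1}² reads (1−α)∫(u')² ≥ (α−c)∫u². Any admissible α is ≤ 1 (rapidly oscillating u have ∫u²/∫(u')² → 0), and α = 1 would force 0 ≥ (1−c)∫u², impossible since c < 1; so 1−α > 0. By the sharp Poincaré inequality on H^1_0 of an interval of length L, ∫(u')² ≥ (π/L)²∫u² with equality for the first sine mode sin(π(x−x₀)/L) (x₀ the left endpoint), so the inequality holds for all u iff (1−α)(π/L)² ≥ α − c, i.e. α ≤ ((π/L)² + c)/((π/L)² + 1) = (1 + c(L/π)²)/(1 + (L/π)²). (Direct route, valid since c ≤ 0: Poincaré gives c∫u² ≥ c(L/π)²∫(u')², so a(u,u) ≥ (1 + c(L/π)²)∫(u')², while ||u||_{H^1}² ≤ (1 + (L/π)²)∫(u')²; dividing yields the same α.) With (π/L)² = π^2/25 and c = 0, the largest admissible constant is α = ((π/L)² + c)/((π/L)² + 1).
Simplifying, α = π^2/(π^2 + 25).


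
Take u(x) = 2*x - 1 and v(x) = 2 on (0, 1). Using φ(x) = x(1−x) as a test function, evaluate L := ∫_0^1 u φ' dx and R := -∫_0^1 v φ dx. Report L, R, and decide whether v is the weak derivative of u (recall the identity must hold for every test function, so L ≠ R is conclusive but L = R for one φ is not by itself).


LHS = -1/3, RHS = -1/3. Yes, v = u' weakly.

u(x) = 2*x - 1, classical derivative u'(x) = 2.
φ(x) = x(1−x), so φ'(x) = 1 - 2*x.
Note φ(0) = φ(1) = 0, so the boundary term u·φ vanishes.
LHS = ∫_0^1 u(x) φ'(x) dx = ∫_0^1 (-4*x^2 + 4*x - 1) dx. Term by term:
  ∫_0^1 -4*x^2 dx = -4/3;  ∫_0^1 4*x dx = 2;  ∫_0^1 -1 dx = -1.
Sum: -4/3 + 2 − 1 = -1/3.
So LHS = -1/3.
∫_0^1 v(x) φ(x) dx = ∫_0^1 (-2*x^2 + 2*x) dx. Term by term:
  ∫_0^1 -2*x^2 dx = -2/3;  ∫_0^1 2*x dx = 1.
Sum: -2/3 + 1 = 1/3.
So RHS = -∫_0^1 v(x) φ(x) dx = -1/3.
LHS = RHS, so the identity holds for this test φ.
Moreover u is smooth here and v(x) = u'(x) = 2 pointwise, so the identity holds for every test function. Hence v is the weak derivative of u.


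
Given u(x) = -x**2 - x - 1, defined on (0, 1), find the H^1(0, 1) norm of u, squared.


||u||_{H^1}^2 = 241/30

The H^1 norm (squared) on an interval (0, L) is
  ||u||_{H^1}^2 = ∫_0^L u(x)^2 dx + ∫_0^L u'(x)^2 dx.
Compute u'(x) = -2*x - 1.
Then u(x)^2 = x**4 + 2*x**3 + 3*x**2 + 2*x + 1 and u'(x)^2 = 4*x**2 + 4*x + 1.
Integrate each monomial from 0 to 1 using ∫_0^1 c·x^n dx = c·1^(n+1)/(n+1):
  ∫_0^1 u(x)^2 dx = ∫_0^1 (x^4 + 2*x^3 + 3*x^2 + 2*x + 1) dx. Term by term:
    ∫_0^1 x^4 dx = 1/5;  ∫_0^1 2*x^3 dx = 1/2;  ∫_0^1 3*x^2 dx = 1;
    ∫_0^1 2*x dx = 1;  ∫_0^1 1 dx = 1.
  Sum: 1/5 + 1/2 + 1 + 1 + 1 = 37/10.
  ∫_0^1 u'(x)^2 dx = ∫_0^1 (4*x^2 + 4*x + 1) dx. Term by term:
    ∫_0^1 4*x^2 dx = 4/3;  ∫_0^1 4*x dx = 2;  ∫_0^1 1 dx = 1.
  Sum: 4/3 + 2 + 1 = 13/3.
Adding: ||u||_{H^1}^2 = 37/10 + 13/3 = 241/30.


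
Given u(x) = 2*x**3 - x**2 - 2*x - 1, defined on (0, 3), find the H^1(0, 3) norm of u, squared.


||u||_{H^1}^2 = 57054/35

The H^1 norm (squared) on an interval (0, L) is
  ||u||_{H^1}^2 = ∫_0^L u(x)^2 dx + ∫_0^L u'(x)^2 dx.
Compute u'(x) = 6*x**2 - 2*x - 2.
Then u(x)^2 = 4*x**6 - 4*x**5 - 7*x**4 + 6*x**2 + 4*x + 1 and u'(x)^2 = 36*x**4 - 24*x**3 - 20*x**2 + 8*x + 4.
Integrate each monomial from 0 to 3 using ∫_0^3 c·x^n dx = c·3^(n+1)/(n+1):
  ∫_0^3 u(x)^2 dx = ∫_0^3 (4*x^6 - 4*x^5 - 7*x^4 + 6*x^2 + 4*x + 1) dx. Term by term:
    ∫_0^3 4*x^6 dx = 8748/7;  ∫_0^3 -4*x^5 dx = -486;  ∫_0^3 -7*x^4 dx = -1701/5;
    ∫_0^3 6*x^2 dx = 54;  ∫_0^3 4*x dx = 18;  ∫_0^3 1 dx = 3.
  Sum: 8748/7 − 486 − 1701/5 + 54 + 18 + 3 = 17448/35.
  ∫_0^3 u'(x)^2 dx = ∫_0^3 (36*x^4 - 24*x^3 - 20*x^2 + 8*x + 4) dx. Term by term:
    ∫_0^3 36*x^4 dx = 8748/5;  ∫_0^3 -24*x^3 dx = -486;  ∫_0^3 -20*x^2 dx = -180;
    ∫_0^3 8*x dx = 36;  ∫_0^3 4 dx = 12.
  Sum: 8748/5 − 486 − 180 + 36 + 12 = 5658/5.
Adding: ||u||_{H^1}^2 = 17448/35 + 5658/5 = 57054/35.


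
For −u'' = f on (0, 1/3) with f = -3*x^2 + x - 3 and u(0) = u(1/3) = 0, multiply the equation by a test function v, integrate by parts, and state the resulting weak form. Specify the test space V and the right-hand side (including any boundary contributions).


V = H^1_0(0, 1/3) (so v(0) = v(1/3) = 0); weak form: ∫_0^1/3 u'v' dx = ∫_0^1/3 (-3*x^2 + x - 3) v dx for all v ∈ V.

Multiply both sides by a test function v and integrate from 0 to 1/3:
  ∫_0^1/3 −u''(x) v(x) dx = ∫_0^1/3 f(x) v(x) dx.
Integrate the LHS by parts once:
  ∫_0^1/3 −u'' v dx = −[u'(x) v(x)]_0^1/3 + ∫_0^1/3 u'(x) v'(x) dx.
Thus ∫_0^1/3 u'(x) v'(x) dx = ∫_0^1/3 f(x) v(x) dx + [u'(x) v(x)]_0^1/3.
Choose V so that boundary terms are either known or forced to vanish.
u is Dirichlet: u(0) = u(1/3) = 0. Let V = H^1_0(0, 1/3); then v(0) = v(1/3) = 0, and [u' v]_0^1/3 = 0.
Weak formulation: find u (satisfying any essential BC) such that ∫_0^1/3 u'(x) v'(x) dx = ∫_0^1/3 f v dx for all v ∈ V.
Substituting f(x) = -3*x^2 + x - 3, the right-hand side is ∫_0^1/3 (-3*x^2 + x - 3) v dx.


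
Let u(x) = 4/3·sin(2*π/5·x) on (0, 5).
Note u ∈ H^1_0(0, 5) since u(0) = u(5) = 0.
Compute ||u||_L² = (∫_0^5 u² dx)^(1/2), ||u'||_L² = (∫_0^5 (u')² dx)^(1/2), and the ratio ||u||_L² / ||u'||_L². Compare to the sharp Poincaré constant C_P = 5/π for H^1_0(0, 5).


||u||_L² / ||u'||_L² = 5/(2*π) < C_P = 5/π.

u(x) = 4/3·sin(2*π/5·x), so u'(x) = 8*π*cos(2*π*x/5)/15.
Writing u(x) = A·sin(kπx/L) with A = 4/3 and k = 2, use ∫_0^L sin²(kπx/L) dx = L/2 and ∫_0^L cos²(kπx/L) dx = L/2.
u² = 16/9·sin²(2*π/5·x) and (u')² = 64*π^2/225·cos²(2*π/5·x), and each of sin², cos² integrates to L/2 = 5/2 over (0, 5).
∫_0^5 u² dx = 40/9, so ||u||_L² = 2*sqrt(10)/3.
∫_0^5 (u')² dx = 32*π^2/45, so ||u'||_L² = 4*sqrt(10)*π/15.
Ratio ||u||_L² / ||u'||_L² = 5/(2*π).
Sharp Poincaré constant on H^1_0(0, 5) is C_P = L/π = 5/π, achieved by sin(π/5·x).
This is the k = 2 harmonic; the ratio L/(kπ) is strictly less than C_P = L/π, consistent with the sharp inequality ||u||_L² ≤ C_P ||u'||_L².


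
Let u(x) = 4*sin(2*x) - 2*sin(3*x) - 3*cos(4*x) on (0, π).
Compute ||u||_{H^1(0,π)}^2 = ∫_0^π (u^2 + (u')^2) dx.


||u||_{H^1(0,π)}^2 = -1224/7 + 273*π/2

u'(x) = 12*sin(4*x) + 8*cos(2*x) - 6*cos(3*x).
Expand u² and (u')² and integrate term by term on (0, π), using: for integers n ≥ 1, ∫_0^π sin²(nx) dx = ∫_0^π cos²(nx) dx = π/2; for n ≠ n', ∫_0^π sin(nx)sin(n'x) dx = ∫_0^π cos(nx)cos(n'x) dx = 0; and by product-to-sum, ∫_0^π sin(nx)cos(n'x) dx = ½∫_0^π [sin((n+n')x) + sin((n−n')x)] dx, which is 0 when n+n' is even and 2n/(n²−n'²) when n+n' is odd (it need not vanish on (0, π)).
  u² squared terms: (-3)²·∫cos(4x)² dx = 9·π/2 = 9*π/2;  (-2)²·∫sin(3x)² dx = 4·π/2 = 2*π;  (4)²·∫sin(2x)² dx = 16·π/2 = 8*π.
  u² cross terms: 2·(-3)·(-2)·∫cos(4x)·sin(3x) dx = 12·(-6/7) = -72/7;  2·(-3)·(4)·∫cos(4x)·sin(2x) dx = -24·(0) = 0;  2·(-2)·(4)·∫sin(3x)·sin(2x) dx = -16·(0) = 0.
  So ∫_0^π u² dx = 9*π/2 + 2*π + 8*π − 72/7 + 0 + 0 = -72/7 + 29*π/2.
  (u')² squared terms: (-6)²·∫cos(3x)² dx = 36·π/2 = 18*π;  (8)²·∫cos(2x)² dx = 64·π/2 = 32*π;  (12)²·∫sin(4x)² dx = 144·π/2 = 72*π.
  (u')² cross terms: 2·(-6)·(8)·∫cos(3x)·cos(2x) dx = -96·(0) = 0;  2·(-6)·(12)·∫cos(3x)·sin(4x) dx = -144·(8/7) = -1152/7;  2·(8)·(12)·∫cos(2x)·sin(4x) dx = 192·(0) = 0.
  So ∫_0^π (u')² dx = 18*π + 32*π + 72*π + 0 − 1152/7 + 0 = -1152/7 + 122*π.
||u||_{H^1}^2 = (-72/7 + 29*π/2) + (-1152/7 + 122*π) = -1224/7 + 273*π/2.


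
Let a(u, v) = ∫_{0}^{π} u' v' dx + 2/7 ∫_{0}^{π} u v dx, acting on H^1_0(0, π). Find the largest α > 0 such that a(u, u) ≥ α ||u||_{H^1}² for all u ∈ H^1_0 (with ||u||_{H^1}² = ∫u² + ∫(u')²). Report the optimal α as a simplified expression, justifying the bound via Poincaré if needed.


α = 9/14

Coercivity of a(·,·) on H^1_0(0, π) means a(u, u) ≥ α ||u||_{H^1}² for every u ∈ H^1_0.
The interval has length L = π, and Poincaré/coercivity depend only on L. Here a(u, u) = ∫(u')² + (2/7)·∫u².
Here 0 < c = 2/7 < 1. The condition a(u,u) ≥ α||u||_{H^1}² reads (1−α)∫(u')² ≥ (α−c)∫u². Any admissible α is ≤ 1 (rapidly oscillating u have ∫u²/∫(u')² → 0), and α = 1 would force 0 ≥ (1−c)∫u², impossible since c < 1; so 1−α > 0. By the sharp Poincaré inequality on H^1_0 of an interval of length L, ∫(u')² ≥ (π/L)²∫u² with equality for the first sine mode sin(π(x−x₀)/L) (x₀ the left endpoint), so the inequality holds for all u iff (1−α)(π/L)² ≥ α − c, i.e. α ≤ ((π/L)² + c)/((π/L)² + 1) = (1 + c(L/π)²)/(1 + (L/π)²). With (π/L)² = 1 and c = 2/7, the largest admissible constant is α = ((π/L)² + c)/((π/L)² + 1).
Simplifying, α = 9/14.


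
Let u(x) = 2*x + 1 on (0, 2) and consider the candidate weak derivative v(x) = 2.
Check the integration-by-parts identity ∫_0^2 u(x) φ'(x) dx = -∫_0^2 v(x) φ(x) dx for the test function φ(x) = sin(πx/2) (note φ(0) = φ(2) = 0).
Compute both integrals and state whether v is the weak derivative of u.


LHS = -8/π, RHS = -8/π. Yes, v = u' weakly.

u(x) = 2*x + 1, classical derivative u'(x) = 2.
φ(x) = sin(πx/2), so φ'(x) = π*cos(π*x/2)/2.
Note φ(0) = φ(2) = 0, so the boundary term u·φ vanishes.
LHS = ∫_0^2 u(x) φ'(x) dx = ∫_0^2 (π*x*cos(π*x/2) + π*cos(π*x/2)/2) dx. Term by term:
  ∫_0^2 π*cos(π*x/2)/2 dx = 0;  ∫_0^2 π*x*cos(π*x/2) dx = -8/π.
Sum: 0 − 8/π = -8/π.
So LHS = -8/π.
∫_0^2 v(x) φ(x) dx = ∫_0^2 (2*sin(π*x/2)) dx. Term by term:
  ∫_0^2 2*sin(π*x/2) dx = 8/π.
So RHS = -∫_0^2 v(x) φ(x) dx = -8/π.
LHS = RHS, so the identity holds for this test φ.
Moreover u is smooth here and v(x) = u'(x) = 2 pointwise, so the identity holds for every test function. Hence v is the weak derivative of u.


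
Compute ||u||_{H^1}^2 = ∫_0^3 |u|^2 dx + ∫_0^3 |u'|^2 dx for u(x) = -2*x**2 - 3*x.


||u||_{H^1}^2 = 3987/5

The H^1 norm (squared) on an interval (0, L) is
  ||u||_{H^1}^2 = ∫_0^L u(x)^2 dx + ∫_0^L u'(x)^2 dx.
Compute u'(x) = -4*x - 3.
Then u(x)^2 = 4*x**4 + 12*x**3 + 9*x**2 and u'(x)^2 = 16*x**2 + 24*x + 9.
Integrate each monomial from 0 to 3 using ∫_0^3 c·x^n dx = c·3^(n+1)/(n+1):
  ∫_0^3 u(x)^2 dx = ∫_0^3 (4*x^4 + 12*x^3 + 9*x^2) dx. Term by term:
    ∫_0^3 4*x^4 dx = 972/5;  ∫_0^3 12*x^3 dx = 243;  ∫_0^3 9*x^2 dx = 81.
  Sum: 972/5 + 243 + 81 = 2592/5.
  ∫_0^3 u'(x)^2 dx = ∫_0^3 (16*x^2 + 24*x + 9) dx. Term by term:
    ∫_0^3 16*x^2 dx = 144;  ∫_0^3 24*x dx = 108;  ∫_0^3 9 dx = 27.
  Sum: 144 + 108 + 27 = 279.
Adding: ||u||_{H^1}^2 = 2592/5 + 279 = 3987/5.


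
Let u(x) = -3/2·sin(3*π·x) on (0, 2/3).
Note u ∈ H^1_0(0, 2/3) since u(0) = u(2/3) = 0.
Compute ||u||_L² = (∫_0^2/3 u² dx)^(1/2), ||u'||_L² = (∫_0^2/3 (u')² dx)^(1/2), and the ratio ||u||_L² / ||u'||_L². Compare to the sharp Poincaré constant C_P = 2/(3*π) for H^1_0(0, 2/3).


||u||_L² / ||u'||_L² = 1/(3*π) < C_P = 2/(3*π).

u(x) = -3/2·sin(3*π·x), so u'(x) = -9*π*cos(3*π*x)/2.
Writing u(x) = A·sin(kπx/L) with A = -3/2 and k = 2, use ∫_0^L sin²(kπx/L) dx = L/2 and ∫_0^L cos²(kπx/L) dx = L/2.
u² = 9/4·sin²(3*π·x) and (u')² = 81*π^2/4·cos²(3*π·x), and each of sin², cos² integrates to L/2 = 1/3 over (0, 2/3).
∫_0^2/3 u² dx = 3/4, so ||u||_L² = sqrt(3)/2.
∫_0^2/3 (u')² dx = 27*π^2/4, so ||u'||_L² = 3*sqrt(3)*π/2.
Ratio ||u||_L² / ||u'||_L² = 1/(3*π).
Sharp Poincaré constant on H^1_0(0, 2/3) is C_P = L/π = 2/(3*π), achieved by sin(3*π/2·x).
This is the k = 2 harmonic; the ratio L/(kπ) is strictly less than C_P = L/π, consistent with the sharp inequality ||u||_L² ≤ C_P ||u'||_L².


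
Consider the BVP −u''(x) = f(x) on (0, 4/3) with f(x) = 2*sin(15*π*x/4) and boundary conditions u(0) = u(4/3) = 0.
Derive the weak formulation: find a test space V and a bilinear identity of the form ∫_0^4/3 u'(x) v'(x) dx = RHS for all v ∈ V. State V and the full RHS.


V = H^1_0(0, 4/3) (so v(0) = v(4/3) = 0); weak form: ∫_0^4/3 u'v' dx = ∫_0^4/3 (2*sin(15*π*x/4)) v dx for all v ∈ V.

Multiply both sides by a test function v and integrate from 0 to 4/3:
  ∫_0^4/3 −u''(x) v(x) dx = ∫_0^4/3 f(x) v(x) dx.
Integrate the LHS by parts once:
  ∫_0^4/3 −u'' v dx = −[u'(x) v(x)]_0^4/3 + ∫_0^4/3 u'(x) v'(x) dx.
Thus ∫_0^4/3 u'(x) v'(x) dx = ∫_0^4/3 f(x) v(x) dx + [u'(x) v(x)]_0^4/3.
Choose V so that boundary terms are either known or forced to vanish.
u is Dirichlet: u(0) = u(4/3) = 0. Let V = H^1_0(0, 4/3); then v(0) = v(4/3) = 0, and [u' v]_0^4/3 = 0.
Weak formulation: find u (satisfying any essential BC) such that ∫_0^4/3 u'(x) v'(x) dx = ∫_0^4/3 f v dx for all v ∈ V.
Substituting f(x) = 2*sin(15*π*x/4), the right-hand side is ∫_0^4/3 (2*sin(15*π*x/4)) v dx.


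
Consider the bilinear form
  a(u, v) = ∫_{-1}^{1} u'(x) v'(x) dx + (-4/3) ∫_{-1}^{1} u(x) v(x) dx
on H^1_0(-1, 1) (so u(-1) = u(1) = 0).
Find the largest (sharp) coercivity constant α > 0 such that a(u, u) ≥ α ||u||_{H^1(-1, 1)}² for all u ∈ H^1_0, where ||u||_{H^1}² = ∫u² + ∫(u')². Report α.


α = (-16/3 + π^2)/(4 + π^2)

Coercivity of a(·,·) on H^1_0(-1, 1) means a(u, u) ≥ α ||u||_{H^1}² for every u ∈ H^1_0.
The interval has length L = 2, and Poincaré/coercivity depend only on L. Here a(u, u) = ∫(u')² + (-4/3)·∫u².
Here c = -4/3 < 0 with |c| < (π/L)² = π^2/4, so coercivity still holds. The condition a(u,u) ≥ α||u||_{H^1}² reads (1−α)∫(u')² ≥ (α−c)∫u². Any admissible α is ≤ 1 (rapidly oscillating u have ∫u²/∫(u')² → 0), and α = 1 would force 0 ≥ (1−c)∫u², impossible since c < 1; so 1−α > 0. By the sharp Poincaré inequality on H^1_0 of an interval of length L, ∫(u')² ≥ (π/L)²∫u² with equality for the first sine mode sin(π(x−x₀)/L) (x₀ the left endpoint), so the inequality holds for all u iff (1−α)(π/L)² ≥ α − c, i.e. α ≤ ((π/L)² + c)/((π/L)² + 1) = (1 + c(L/π)²)/(1 + (L/π)²). (Direct route, valid since c ≤ 0: Poincaré gives c∫u² ≥ c(L/π)²∫(u')², so a(u,u) ≥ (1 + c(L/π)²)∫(u')², while ||u||_{H^1}² ≤ (1 + (L/π)²)∫(u')²; dividing yields the same α.) With (π/L)² = π^2/4 and c = -4/3, the largest admissible constant is α = ((π/L)² + c)/((π/L)² + 1).
Simplifying, α = (-16/3 + π^2)/(4 + π^2).


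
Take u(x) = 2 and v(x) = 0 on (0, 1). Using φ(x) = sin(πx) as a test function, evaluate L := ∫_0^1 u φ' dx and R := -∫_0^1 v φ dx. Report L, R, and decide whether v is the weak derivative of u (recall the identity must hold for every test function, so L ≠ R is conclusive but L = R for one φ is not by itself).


LHS = 0, RHS = 0. Yes, v = u' weakly.

u(x) = 2, classical derivative u'(x) = 0.
φ(x) = sin(πx), so φ'(x) = π*cos(π*x).
Note φ(0) = φ(1) = 0, so the boundary term u·φ vanishes.
LHS = ∫_0^1 u(x) φ'(x) dx = ∫_0^1 (2*π*cos(π*x)) dx. Term by term:
  ∫_0^1 2*π*cos(π*x) dx = 0.
So LHS = 0.
∫_0^1 v(x) φ(x) dx = ∫_0^1 (0) dx. Term by term:
  ∫_0^1 0 dx = 0.
So RHS = -∫_0^1 v(x) φ(x) dx = 0.
LHS = RHS, so the identity holds for this test φ.
Moreover u is smooth here and v(x) = u'(x) = 0 pointwise, so the identity holds for every test function. Hence v is the weak derivative of u.


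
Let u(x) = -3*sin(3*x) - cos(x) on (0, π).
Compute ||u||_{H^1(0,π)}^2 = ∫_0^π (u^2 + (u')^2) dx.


||u||_{H^1(0,π)}^2 = 46*π

u'(x) = sin(x) - 9*cos(3*x).
Expand u² and (u')² and integrate term by term on (0, π), using: for integers n ≥ 1, ∫_0^π sin²(nx) dx = ∫_0^π cos²(nx) dx = π/2; for n ≠ n', ∫_0^π sin(nx)sin(n'x) dx = ∫_0^π cos(nx)cos(n'x) dx = 0; and by product-to-sum, ∫_0^π sin(nx)cos(n'x) dx = ½∫_0^π [sin((n+n')x) + sin((n−n')x)] dx, which is 0 when n+n' is even and 2n/(n²−n'²) when n+n' is odd (it need not vanish on (0, π)).
  u² squared terms: (-1)²·∫cos(x)² dx = 1·π/2 = π/2;  (-3)²·∫sin(3x)² dx = 9·π/2 = 9*π/2.
  u² cross terms: 2·(-1)·(-3)·∫cos(x)·sin(3x) dx = 6·(0) = 0.
  So ∫_0^π u² dx = π/2 + 9*π/2 + 0 = 5*π.
  (u')² squared terms: (-9)²·∫cos(3x)² dx = 81·π/2 = 81*π/2;  (1)²·∫sin(x)² dx = 1·π/2 = π/2.
  (u')² cross terms: 2·(-9)·(1)·∫cos(3x)·sin(x) dx = -18·(0) = 0.
  So ∫_0^π (u')² dx = 81*π/2 + π/2 + 0 = 41*π.
||u||_{H^1}^2 = (5*π) + (41*π) = 46*π.


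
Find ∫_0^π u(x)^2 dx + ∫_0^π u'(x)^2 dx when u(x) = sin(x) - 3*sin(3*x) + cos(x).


||u||_{H^1(0,π)}^2 = 47*π

u'(x) = -sin(x) + cos(x) - 9*cos(3*x).
Expand u² and (u')² and integrate term by term on (0, π), using: for integers n ≥ 1, ∫_0^π sin²(nx) dx = ∫_0^π cos²(nx) dx = π/2; for n ≠ n', ∫_0^π sin(nx)sin(n'x) dx = ∫_0^π cos(nx)cos(n'x) dx = 0; and by product-to-sum, ∫_0^π sin(nx)cos(n'x) dx = ½∫_0^π [sin((n+n')x) + sin((n−n')x)] dx, which is 0 when n+n' is even and 2n/(n²−n'²) when n+n' is odd (it need not vanish on (0, π)).
  u² squared terms: (-3)²·∫sin(3x)² dx = 9·π/2 = 9*π/2;  (1)²·∫cos(x)² dx = 1·π/2 = π/2;  (1)²·∫sin(x)² dx = 1·π/2 = π/2.
  u² cross terms: 2·(-3)·(1)·∫sin(3x)·cos(x) dx = -6·(0) = 0;  2·(-3)·(1)·∫sin(3x)·sin(x) dx = -6·(0) = 0;  2·(1)·(1)·∫cos(x)·sin(x) dx = 2·(0) = 0.
  So ∫_0^π u² dx = 9*π/2 + π/2 + π/2 + 0 + 0 + 0 = 11*π/2.
  (u')² squared terms: (-1)²·∫sin(x)² dx = 1·π/2 = π/2;  (-9)²·∫cos(3x)² dx = 81·π/2 = 81*π/2;  (1)²·∫cos(x)² dx = 1·π/2 = π/2.
  (u')² cross terms: 2·(-1)·(-9)·∫sin(x)·cos(3x) dx = 18·(0) = 0;  2·(-1)·(1)·∫sin(x)·cos(x) dx = -2·(0) = 0;  2·(-9)·(1)·∫cos(3x)·cos(x) dx = -18·(0) = 0.
  So ∫_0^π (u')² dx = π/2 + 81*π/2 + π/2 + 0 + 0 + 0 = 83*π/2.
||u||_{H^1}^2 = (11*π/2) + (83*π/2) = 47*π.


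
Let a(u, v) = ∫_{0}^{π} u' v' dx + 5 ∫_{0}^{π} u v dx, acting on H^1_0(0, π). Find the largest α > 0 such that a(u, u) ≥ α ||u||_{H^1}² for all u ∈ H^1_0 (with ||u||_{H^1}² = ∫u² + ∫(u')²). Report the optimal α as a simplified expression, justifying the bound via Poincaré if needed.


α = 1

Coercivity of a(·,·) on H^1_0(0, π) means a(u, u) ≥ α ||u||_{H^1}² for every u ∈ H^1_0.
The interval has length L = π, and Poincaré/coercivity depend only on L. Here a(u, u) = ∫(u')² + (5)·∫u².
Here c = 5 ≥ 1, so a(u,u) = ∫(u')² + c∫u² ≥ ∫(u')² + ∫u² = ||u||_{H^1}², i.e. α = 1 works. No larger α is possible: a(u,u) ≥ α||u||_{H^1}² means (1−α)∫(u')² ≥ (α−c)∫u², and for the modes u_n = sin(nπ(x−x₀)/L) (x₀ the left endpoint) one has ∫u_n²/∫(u_n')² = (L/(nπ))² → 0, so a(u_n,u_n)/||u_n||_{H^1}² → 1. Hence the optimal constant is α = 1.
Therefore α = 1.


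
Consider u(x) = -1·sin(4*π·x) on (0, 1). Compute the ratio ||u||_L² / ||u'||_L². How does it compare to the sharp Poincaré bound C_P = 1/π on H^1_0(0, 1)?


||u||_L² / ||u'||_L² = 1/(4*π) < C_P = 1/π.

u(x) = -1·sin(4*π·x), so u'(x) = -4*π*cos(4*π*x).
Writing u(x) = A·sin(kπx/L) with A = -1 and k = 4, use ∫_0^L sin²(kπx/L) dx = L/2 and ∫_0^L cos²(kπx/L) dx = L/2.
u² = 1·sin²(4*π·x) and (u')² = 16*π^2·cos²(4*π·x), and each of sin², cos² integrates to L/2 = 1/2 over (0, 1).
∫_0^1 u² dx = 1/2, so ||u||_L² = sqrt(2)/2.
∫_0^1 (u')² dx = 8*π^2, so ||u'||_L² = 2*sqrt(2)*π.
Ratio ||u||_L² / ||u'||_L² = 1/(4*π).
Sharp Poincaré constant on H^1_0(0, 1) is C_P = L/π = 1/π, achieved by sin(π·x).
This is the k = 4 harmonic; the ratio L/(kπ) is strictly less than C_P = L/π, consistent with the sharp inequality ||u||_L² ≤ C_P ||u'||_L².


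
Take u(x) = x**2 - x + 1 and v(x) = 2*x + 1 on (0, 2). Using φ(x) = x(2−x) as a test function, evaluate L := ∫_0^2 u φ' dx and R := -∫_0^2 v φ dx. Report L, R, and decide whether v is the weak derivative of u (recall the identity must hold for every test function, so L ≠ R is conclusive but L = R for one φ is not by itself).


LHS = -4/3, RHS = -4. No, v is not the weak derivative of u.

u(x) = x**2 - x + 1, classical derivative u'(x) = 2*x - 1.
φ(x) = x(2−x), so φ'(x) = 2 - 2*x.
Note φ(0) = φ(2) = 0, so the boundary term u·φ vanishes.
LHS = ∫_0^2 u(x) φ'(x) dx = ∫_0^2 (-2*x^3 + 4*x^2 - 4*x + 2) dx. Term by term:
  ∫_0^2 -2*x^3 dx = -8;  ∫_0^2 4*x^2 dx = 32/3;  ∫_0^2 -4*x dx = -8;
  ∫_0^2 2 dx = 4.
Sum: -8 + 32/3 − 8 + 4 = -4/3.
So LHS = -4/3.
∫_0^2 v(x) φ(x) dx = ∫_0^2 (-2*x^3 + 3*x^2 + 2*x) dx. Term by term:
  ∫_0^2 -2*x^3 dx = -8;  ∫_0^2 3*x^2 dx = 8;  ∫_0^2 2*x dx = 4.
Sum: -8 + 8 + 4 = 4.
So RHS = -∫_0^2 v(x) φ(x) dx = -4.
LHS − RHS = 8/3 ≠ 0, so the identity fails.
(For a valid weak derivative the identity must hold for EVERY test function, in particular this one. The failure shows v is NOT the weak derivative of u.)
Correct weak derivative would be u'(x) = 2*x - 1.


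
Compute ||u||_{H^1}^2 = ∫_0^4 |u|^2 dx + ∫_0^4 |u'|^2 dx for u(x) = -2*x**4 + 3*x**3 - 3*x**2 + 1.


||u||_{H^1}^2 = 43454444/315

The H^1 norm (squared) on an interval (0, L) is
  ||u||_{H^1}^2 = ∫_0^L u(x)^2 dx + ∫_0^L u'(x)^2 dx.
Compute u'(x) = -8*x**3 + 9*x**2 - 6*x.
Then u(x)^2 = 4*x**8 - 12*x**7 + 21*x**6 - 18*x**5 + 5*x**4 + 6*x**3 - 6*x**2 + 1 and u'(x)^2 = 64*x**6 - 144*x**5 + 177*x**4 - 108*x**3 + 36*x**2.
Integrate each monomial from 0 to 4 using ∫_0^4 c·x^n dx = c·4^(n+1)/(n+1):
  ∫_0^4 u(x)^2 dx = ∫_0^4 (4*x^8 - 12*x^7 + 21*x^6 - 18*x^5 + 5*x^4 + 6*x^3 - 6*x^2 + 1) dx. Term by term:
    ∫_0^4 4*x^8 dx = 1048576/9;  ∫_0^4 -12*x^7 dx = -98304;  ∫_0^4 21*x^6 dx = 49152;
    ∫_0^4 -18*x^5 dx = -12288;  ∫_0^4 5*x^4 dx = 1024;  ∫_0^4 6*x^3 dx = 384;
    ∫_0^4 -6*x^2 dx = -128;  ∫_0^4 1 dx = 4.
  Sum: 1048576/9 − 98304 + 49152 − 12288 + 1024 + 384 − 128 + 4 = 507172/9.
  ∫_0^4 u'(x)^2 dx = ∫_0^4 (64*x^6 - 144*x^5 + 177*x^4 - 108*x^3 + 36*x^2) dx. Term by term:
    ∫_0^4 64*x^6 dx = 1048576/7;  ∫_0^4 -144*x^5 dx = -98304;  ∫_0^4 177*x^4 dx = 181248/5;
    ∫_0^4 -108*x^3 dx = -6912;  ∫_0^4 36*x^2 dx = 768.
  Sum: 1048576/7 − 98304 + 181248/5 − 6912 + 768 = 2855936/35.
Adding: ||u||_{H^1}^2 = 507172/9 + 2855936/35 = 43454444/315.


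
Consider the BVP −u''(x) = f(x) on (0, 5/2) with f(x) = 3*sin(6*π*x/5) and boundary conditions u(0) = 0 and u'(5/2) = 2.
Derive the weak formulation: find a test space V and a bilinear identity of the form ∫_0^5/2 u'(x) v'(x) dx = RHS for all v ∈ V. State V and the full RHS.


V = {v ∈ H^1(0, 5/2) : v(0) = 0} (test functions vanish at x = 0 where u is specified); weak form: ∫_0^5/2 u'v' dx = ∫_0^5/2 (3*sin(6*π*x/5)) v dx + 2·v(5/2) for all v ∈ V.

Multiply both sides by a test function v and integrate from 0 to 5/2:
  ∫_0^5/2 −u''(x) v(x) dx = ∫_0^5/2 f(x) v(x) dx.
Integrate the LHS by parts once:
  ∫_0^5/2 −u'' v dx = −[u'(x) v(x)]_0^5/2 + ∫_0^5/2 u'(x) v'(x) dx.
Thus ∫_0^5/2 u'(x) v'(x) dx = ∫_0^5/2 f(x) v(x) dx + [u'(x) v(x)]_0^5/2.
Choose V so that boundary terms are either known or forced to vanish.
Mixed BC: u(0) = 0 (Dirichlet) and u'(5/2) = 2 (Neumann). Define V = {v ∈ H^1(0, 5/2) : v(0) = 0}. Then [u' v]_0^5/2 = u'(5/2)·v(5/2) − u'(0)·0 = 2·v(5/2).
Weak formulation: find u (satisfying any essential BC) such that ∫_0^5/2 u'(x) v'(x) dx = ∫_0^5/2 f v dx + 2·v(5/2) for all v ∈ V (Dirichlet at 0 absorbed into V; Neumann datum at x = 5/2 contributes the boundary term).
Substituting f(x) = 3*sin(6*π*x/5), the right-hand side is ∫_0^5/2 (3*sin(6*π*x/5)) v dx + 2·v(5/2).


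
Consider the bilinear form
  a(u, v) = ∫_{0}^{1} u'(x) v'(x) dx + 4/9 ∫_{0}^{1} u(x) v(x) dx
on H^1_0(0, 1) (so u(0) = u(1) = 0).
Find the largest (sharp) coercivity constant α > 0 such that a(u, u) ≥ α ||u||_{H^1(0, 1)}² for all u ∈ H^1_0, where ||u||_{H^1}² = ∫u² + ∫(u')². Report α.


α = (4/9 + π^2)/(1 + π^2)

Coercivity of a(·,·) on H^1_0(0, 1) means a(u, u) ≥ α ||u||_{H^1}² for every u ∈ H^1_0.
The interval has length L = 1, and Poincaré/coercivity depend only on L. Here a(u, u) = ∫(u')² + (4/9)·∫u².
Here 0 < c = 4/9 < 1. The condition a(u,u) ≥ α||u||_{H^1}² reads (1−α)∫(u')² ≥ (α−c)∫u². Any admissible α is ≤ 1 (rapidly oscillating u have ∫u²/∫(u')² → 0), and α = 1 would force 0 ≥ (1−c)∫u², impossible since c < 1; so 1−α > 0. By the sharp Poincaré inequality on H^1_0 of an interval of length L, ∫(u')² ≥ (π/L)²∫u² with equality for the first sine mode sin(π(x−x₀)/L) (x₀ the left endpoint), so the inequality holds for all u iff (1−α)(π/L)² ≥ α − c, i.e. α ≤ ((π/L)² + c)/((π/L)² + 1) = (1 + c(L/π)²)/(1 + (L/π)²). With (π/L)² = π^2 and c = 4/9, the largest admissible constant is α = ((π/L)² + c)/((π/L)² + 1).
Simplifying, α = (4/9 + π^2)/(1 + π^2).


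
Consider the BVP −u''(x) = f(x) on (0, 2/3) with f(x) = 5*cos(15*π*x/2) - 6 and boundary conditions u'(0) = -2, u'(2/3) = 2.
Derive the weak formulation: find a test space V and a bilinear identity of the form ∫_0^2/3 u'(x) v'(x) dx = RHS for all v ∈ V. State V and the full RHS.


V = H^1(0, 2/3) (v unrestricted at boundary; u is determined up to an additive constant); weak form: ∫_0^2/3 u'v' dx = ∫_0^2/3 (5*cos(15*π*x/2) - 6) v dx + 2·v(2/3) + 2·v(0) for all v ∈ V.

Multiply both sides by a test function v and integrate from 0 to 2/3:
  ∫_0^2/3 −u''(x) v(x) dx = ∫_0^2/3 f(x) v(x) dx.
Integrate the LHS by parts once:
  ∫_0^2/3 −u'' v dx = −[u'(x) v(x)]_0^2/3 + ∫_0^2/3 u'(x) v'(x) dx.
Thus ∫_0^2/3 u'(x) v'(x) dx = ∫_0^2/3 f(x) v(x) dx + [u'(x) v(x)]_0^2/3.
Choose V so that boundary terms are either known or forced to vanish.
u has inhomogeneous Neumann u'(0) = -2, u'(2/3) = 2. [u' v]_0^2/3 = (2)·v(2/3) − (-2)·v(0) = 2·v(2/3) + 2·v(0). Take V = H^1(0, 2/3); boundary term becomes part of RHS.
Weak formulation: find u (satisfying any essential BC) such that ∫_0^2/3 u'(x) v'(x) dx = ∫_0^2/3 f v dx + 2·v(2/3) + 2·v(0) for all v ∈ V (Neumann data are natural BCs: they enter the RHS as boundary terms).
Substituting f(x) = 5*cos(15*π*x/2) - 6, the right-hand side is ∫_0^2/3 (5*cos(15*π*x/2) - 6) v dx + 2·v(2/3) + 2·v(0).
Compatibility check (pure Neumann): taking v ≡ 1 ∈ V gives 0 = ∫_0^2/3 f dx + (2) − (-2), i.e. ∫_0^2/3 f dx must equal u'(0) − u'(2/3) = -4. Indeed ∫_0^2/3 (5*cos(15*π*x/2) - 6) dx = -4, so the data are compatible. The solution is then unique only up to an additive constant (fix it e.g. by requiring ∫_0^2/3 u dx = 0).


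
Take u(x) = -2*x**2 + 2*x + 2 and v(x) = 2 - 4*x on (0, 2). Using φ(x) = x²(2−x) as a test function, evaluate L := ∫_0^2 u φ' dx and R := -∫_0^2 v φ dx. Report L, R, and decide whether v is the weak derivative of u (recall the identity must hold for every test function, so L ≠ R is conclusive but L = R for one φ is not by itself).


LHS = 56/15, RHS = 56/15. Yes, v = u' weakly.

u(x) = -2*x**2 + 2*x + 2, classical derivative u'(x) = 2 - 4*x.
φ(x) = x²(2−x), so φ'(x) = x*(4 - 3*x).
Note φ(0) = φ(2) = 0, so the boundary term u·φ vanishes.
LHS = ∫_0^2 u(x) φ'(x) dx = ∫_0^2 (6*x^4 - 14*x^3 + 2*x^2 + 8*x) dx. Term by term:
  ∫_0^2 6*x^4 dx = 192/5;  ∫_0^2 -14*x^3 dx = -56;  ∫_0^2 2*x^2 dx = 16/3;
  ∫_0^2 8*x dx = 16.
Sum: 192/5 − 56 + 16/3 + 16 = 56/15.
So LHS = 56/15.
∫_0^2 v(x) φ(x) dx = ∫_0^2 (4*x^4 - 10*x^3 + 4*x^2) dx. Term by term:
  ∫_0^2 4*x^4 dx = 128/5;  ∫_0^2 -10*x^3 dx = -40;  ∫_0^2 4*x^2 dx = 32/3.
Sum: 128/5 − 40 + 32/3 = -56/15.
So RHS = -∫_0^2 v(x) φ(x) dx = 56/15.
LHS = RHS, so the identity holds for this test φ.
Moreover u is smooth here and v(x) = u'(x) = 2 - 4*x pointwise, so the identity holds for every test function. Hence v is the weak derivative of u.


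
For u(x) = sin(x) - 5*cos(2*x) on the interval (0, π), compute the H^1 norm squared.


||u||_{H^1(0,π)}^2 = 100/3 + 127*π/2

u'(x) = 10*sin(2*x) + cos(x).
Expand u² and (u')² and integrate term by term on (0, π), using: for integers n ≥ 1, ∫_0^π sin²(nx) dx = ∫_0^π cos²(nx) dx = π/2; for n ≠ n', ∫_0^π sin(nx)sin(n'x) dx = ∫_0^π cos(nx)cos(n'x) dx = 0; and by product-to-sum, ∫_0^π sin(nx)cos(n'x) dx = ½∫_0^π [sin((n+n')x) + sin((n−n')x)] dx, which is 0 when n+n' is even and 2n/(n²−n'²) when n+n' is odd (it need not vanish on (0, π)).
  u² squared terms: (-5)²·∫cos(2x)² dx = 25·π/2 = 25*π/2;  (1)²·∫sin(x)² dx = 1·π/2 = π/2.
  u² cross terms: 2·(-5)·(1)·∫cos(2x)·sin(x) dx = -10·(-2/3) = 20/3.
  So ∫_0^π u² dx = 25*π/2 + π/2 + 20/3 = 20/3 + 13*π.
  (u')² squared terms: (10)²·∫sin(2x)² dx = 100·π/2 = 50*π;  (1)²·∫cos(x)² dx = 1·π/2 = π/2.
  (u')² cross terms: 2·(10)·(1)·∫sin(2x)·cos(x) dx = 20·(4/3) = 80/3.
  So ∫_0^π (u')² dx = 50*π + π/2 + 80/3 = 80/3 + 101*π/2.
||u||_{H^1}^2 = (20/3 + 13*π) + (80/3 + 101*π/2) = 100/3 + 127*π/2.


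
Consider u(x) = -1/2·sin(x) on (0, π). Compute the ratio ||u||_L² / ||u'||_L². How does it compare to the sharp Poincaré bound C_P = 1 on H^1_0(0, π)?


||u||_L² / ||u'||_L² = 1 = C_P.

u(x) = -1/2·sin(x), so u'(x) = -cos(x)/2.
Writing u(x) = A·sin(kπx/L) with A = -1/2 and k = 1, use ∫_0^L sin²(kπx/L) dx = L/2 and ∫_0^L cos²(kπx/L) dx = L/2.
u² = 1/4·sin²(x) and (u')² = 1/4·cos²(x), and each of sin², cos² integrates to L/2 = π/2 over (0, π).
∫_0^π u² dx = π/8, so ||u||_L² = sqrt(2)*sqrt(π)/4.
∫_0^π (u')² dx = π/8, so ||u'||_L² = sqrt(2)*sqrt(π)/4.
Ratio ||u||_L² / ||u'||_L² = 1.
Sharp Poincaré constant on H^1_0(0, π) is C_P = L/π = 1, achieved by sin(x).
This is the k = 1 eigenfunction (up to amplitude), so the ratio equals the sharp Poincaré constant exactly.
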